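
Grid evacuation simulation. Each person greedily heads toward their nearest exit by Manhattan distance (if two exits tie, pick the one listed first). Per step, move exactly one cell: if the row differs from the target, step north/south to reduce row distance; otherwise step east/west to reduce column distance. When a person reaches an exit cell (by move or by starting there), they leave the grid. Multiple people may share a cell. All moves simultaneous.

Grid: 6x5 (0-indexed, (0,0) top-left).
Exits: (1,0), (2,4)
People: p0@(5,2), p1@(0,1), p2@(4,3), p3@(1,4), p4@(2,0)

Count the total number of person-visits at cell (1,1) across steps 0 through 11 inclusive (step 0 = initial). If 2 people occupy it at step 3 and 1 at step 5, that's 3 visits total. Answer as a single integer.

Step 0: p0@(5,2) p1@(0,1) p2@(4,3) p3@(1,4) p4@(2,0) -> at (1,1): 0 [-], cum=0
Step 1: p0@(4,2) p1@(1,1) p2@(3,3) p3@ESC p4@ESC -> at (1,1): 1 [p1], cum=1
Step 2: p0@(3,2) p1@ESC p2@(2,3) p3@ESC p4@ESC -> at (1,1): 0 [-], cum=1
Step 3: p0@(2,2) p1@ESC p2@ESC p3@ESC p4@ESC -> at (1,1): 0 [-], cum=1
Step 4: p0@(2,3) p1@ESC p2@ESC p3@ESC p4@ESC -> at (1,1): 0 [-], cum=1
Step 5: p0@ESC p1@ESC p2@ESC p3@ESC p4@ESC -> at (1,1): 0 [-], cum=1
Total visits = 1

Answer: 1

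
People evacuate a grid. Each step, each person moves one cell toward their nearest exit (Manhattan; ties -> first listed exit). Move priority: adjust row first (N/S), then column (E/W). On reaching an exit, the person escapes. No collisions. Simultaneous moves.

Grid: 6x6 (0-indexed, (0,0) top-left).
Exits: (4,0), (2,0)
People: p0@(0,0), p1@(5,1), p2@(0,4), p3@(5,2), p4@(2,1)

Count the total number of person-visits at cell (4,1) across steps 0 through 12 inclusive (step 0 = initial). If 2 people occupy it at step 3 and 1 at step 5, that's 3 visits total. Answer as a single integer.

Answer: 2

Derivation:
Step 0: p0@(0,0) p1@(5,1) p2@(0,4) p3@(5,2) p4@(2,1) -> at (4,1): 0 [-], cum=0
Step 1: p0@(1,0) p1@(4,1) p2@(1,4) p3@(4,2) p4@ESC -> at (4,1): 1 [p1], cum=1
Step 2: p0@ESC p1@ESC p2@(2,4) p3@(4,1) p4@ESC -> at (4,1): 1 [p3], cum=2
Step 3: p0@ESC p1@ESC p2@(2,3) p3@ESC p4@ESC -> at (4,1): 0 [-], cum=2
Step 4: p0@ESC p1@ESC p2@(2,2) p3@ESC p4@ESC -> at (4,1): 0 [-], cum=2
Step 5: p0@ESC p1@ESC p2@(2,1) p3@ESC p4@ESC -> at (4,1): 0 [-], cum=2
Step 6: p0@ESC p1@ESC p2@ESC p3@ESC p4@ESC -> at (4,1): 0 [-], cum=2
Total visits = 2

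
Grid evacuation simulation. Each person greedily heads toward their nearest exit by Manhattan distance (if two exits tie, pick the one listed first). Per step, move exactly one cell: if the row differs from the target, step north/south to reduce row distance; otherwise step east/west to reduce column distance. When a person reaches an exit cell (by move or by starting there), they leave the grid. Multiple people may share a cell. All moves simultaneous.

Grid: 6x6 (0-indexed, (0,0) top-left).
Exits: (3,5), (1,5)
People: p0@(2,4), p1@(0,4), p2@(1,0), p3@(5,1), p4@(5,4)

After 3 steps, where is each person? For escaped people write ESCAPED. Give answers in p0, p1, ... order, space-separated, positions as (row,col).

Step 1: p0:(2,4)->(3,4) | p1:(0,4)->(1,4) | p2:(1,0)->(1,1) | p3:(5,1)->(4,1) | p4:(5,4)->(4,4)
Step 2: p0:(3,4)->(3,5)->EXIT | p1:(1,4)->(1,5)->EXIT | p2:(1,1)->(1,2) | p3:(4,1)->(3,1) | p4:(4,4)->(3,4)
Step 3: p0:escaped | p1:escaped | p2:(1,2)->(1,3) | p3:(3,1)->(3,2) | p4:(3,4)->(3,5)->EXIT

ESCAPED ESCAPED (1,3) (3,2) ESCAPED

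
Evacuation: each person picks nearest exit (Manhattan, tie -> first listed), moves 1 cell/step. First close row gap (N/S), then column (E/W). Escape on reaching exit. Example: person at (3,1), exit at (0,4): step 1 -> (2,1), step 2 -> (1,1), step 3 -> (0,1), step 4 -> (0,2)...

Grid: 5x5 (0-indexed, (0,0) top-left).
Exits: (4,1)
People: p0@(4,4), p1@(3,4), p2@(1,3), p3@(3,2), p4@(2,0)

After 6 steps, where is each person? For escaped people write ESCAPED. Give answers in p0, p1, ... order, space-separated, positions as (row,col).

Step 1: p0:(4,4)->(4,3) | p1:(3,4)->(4,4) | p2:(1,3)->(2,3) | p3:(3,2)->(4,2) | p4:(2,0)->(3,0)
Step 2: p0:(4,3)->(4,2) | p1:(4,4)->(4,3) | p2:(2,3)->(3,3) | p3:(4,2)->(4,1)->EXIT | p4:(3,0)->(4,0)
Step 3: p0:(4,2)->(4,1)->EXIT | p1:(4,3)->(4,2) | p2:(3,3)->(4,3) | p3:escaped | p4:(4,0)->(4,1)->EXIT
Step 4: p0:escaped | p1:(4,2)->(4,1)->EXIT | p2:(4,3)->(4,2) | p3:escaped | p4:escaped
Step 5: p0:escaped | p1:escaped | p2:(4,2)->(4,1)->EXIT | p3:escaped | p4:escaped

ESCAPED ESCAPED ESCAPED ESCAPED ESCAPED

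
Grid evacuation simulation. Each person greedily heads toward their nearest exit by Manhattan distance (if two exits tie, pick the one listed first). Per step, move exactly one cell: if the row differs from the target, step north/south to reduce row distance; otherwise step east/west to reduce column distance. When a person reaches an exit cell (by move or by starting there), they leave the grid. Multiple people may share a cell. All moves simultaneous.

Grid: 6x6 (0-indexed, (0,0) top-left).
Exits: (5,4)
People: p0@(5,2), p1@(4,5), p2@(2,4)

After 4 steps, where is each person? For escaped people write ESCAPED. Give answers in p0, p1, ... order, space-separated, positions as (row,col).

Step 1: p0:(5,2)->(5,3) | p1:(4,5)->(5,5) | p2:(2,4)->(3,4)
Step 2: p0:(5,3)->(5,4)->EXIT | p1:(5,5)->(5,4)->EXIT | p2:(3,4)->(4,4)
Step 3: p0:escaped | p1:escaped | p2:(4,4)->(5,4)->EXIT

ESCAPED ESCAPED ESCAPED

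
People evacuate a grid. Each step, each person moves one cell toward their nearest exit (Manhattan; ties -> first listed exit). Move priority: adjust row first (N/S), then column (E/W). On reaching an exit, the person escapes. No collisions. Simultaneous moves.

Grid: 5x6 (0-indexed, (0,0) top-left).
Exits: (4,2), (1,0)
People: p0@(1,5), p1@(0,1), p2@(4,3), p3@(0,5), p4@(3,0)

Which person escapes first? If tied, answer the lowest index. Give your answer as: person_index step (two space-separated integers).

Step 1: p0:(1,5)->(1,4) | p1:(0,1)->(1,1) | p2:(4,3)->(4,2)->EXIT | p3:(0,5)->(1,5) | p4:(3,0)->(2,0)
Step 2: p0:(1,4)->(1,3) | p1:(1,1)->(1,0)->EXIT | p2:escaped | p3:(1,5)->(1,4) | p4:(2,0)->(1,0)->EXIT
Step 3: p0:(1,3)->(1,2) | p1:escaped | p2:escaped | p3:(1,4)->(1,3) | p4:escaped
Step 4: p0:(1,2)->(1,1) | p1:escaped | p2:escaped | p3:(1,3)->(1,2) | p4:escaped
Step 5: p0:(1,1)->(1,0)->EXIT | p1:escaped | p2:escaped | p3:(1,2)->(1,1) | p4:escaped
Step 6: p0:escaped | p1:escaped | p2:escaped | p3:(1,1)->(1,0)->EXIT | p4:escaped
Exit steps: [5, 2, 1, 6, 2]
First to escape: p2 at step 1

Answer: 2 1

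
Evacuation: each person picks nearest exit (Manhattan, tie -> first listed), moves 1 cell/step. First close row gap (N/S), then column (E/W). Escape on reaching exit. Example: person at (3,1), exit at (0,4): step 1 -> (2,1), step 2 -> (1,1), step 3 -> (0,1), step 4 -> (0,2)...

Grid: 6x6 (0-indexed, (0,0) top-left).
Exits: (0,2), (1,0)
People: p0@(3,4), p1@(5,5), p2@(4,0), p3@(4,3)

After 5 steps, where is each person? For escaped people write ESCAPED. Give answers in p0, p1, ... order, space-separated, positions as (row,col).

Step 1: p0:(3,4)->(2,4) | p1:(5,5)->(4,5) | p2:(4,0)->(3,0) | p3:(4,3)->(3,3)
Step 2: p0:(2,4)->(1,4) | p1:(4,5)->(3,5) | p2:(3,0)->(2,0) | p3:(3,3)->(2,3)
Step 3: p0:(1,4)->(0,4) | p1:(3,5)->(2,5) | p2:(2,0)->(1,0)->EXIT | p3:(2,3)->(1,3)
Step 4: p0:(0,4)->(0,3) | p1:(2,5)->(1,5) | p2:escaped | p3:(1,3)->(0,3)
Step 5: p0:(0,3)->(0,2)->EXIT | p1:(1,5)->(0,5) | p2:escaped | p3:(0,3)->(0,2)->EXIT

ESCAPED (0,5) ESCAPED ESCAPED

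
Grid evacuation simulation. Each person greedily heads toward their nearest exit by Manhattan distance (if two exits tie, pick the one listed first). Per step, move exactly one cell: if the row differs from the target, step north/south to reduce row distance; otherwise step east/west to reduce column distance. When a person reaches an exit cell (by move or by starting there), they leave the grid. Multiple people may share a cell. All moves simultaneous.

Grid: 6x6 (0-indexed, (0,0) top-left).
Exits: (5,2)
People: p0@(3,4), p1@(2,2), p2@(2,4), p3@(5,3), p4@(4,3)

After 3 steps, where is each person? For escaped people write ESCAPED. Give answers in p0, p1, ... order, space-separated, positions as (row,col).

Step 1: p0:(3,4)->(4,4) | p1:(2,2)->(3,2) | p2:(2,4)->(3,4) | p3:(5,3)->(5,2)->EXIT | p4:(4,3)->(5,3)
Step 2: p0:(4,4)->(5,4) | p1:(3,2)->(4,2) | p2:(3,4)->(4,4) | p3:escaped | p4:(5,3)->(5,2)->EXIT
Step 3: p0:(5,4)->(5,3) | p1:(4,2)->(5,2)->EXIT | p2:(4,4)->(5,4) | p3:escaped | p4:escaped

(5,3) ESCAPED (5,4) ESCAPED ESCAPED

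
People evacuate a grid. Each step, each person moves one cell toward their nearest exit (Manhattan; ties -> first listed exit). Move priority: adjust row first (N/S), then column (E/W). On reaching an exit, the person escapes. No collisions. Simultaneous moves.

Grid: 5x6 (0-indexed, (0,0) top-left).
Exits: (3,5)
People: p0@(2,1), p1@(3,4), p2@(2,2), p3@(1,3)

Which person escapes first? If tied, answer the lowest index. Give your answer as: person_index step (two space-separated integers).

Answer: 1 1

Derivation:
Step 1: p0:(2,1)->(3,1) | p1:(3,4)->(3,5)->EXIT | p2:(2,2)->(3,2) | p3:(1,3)->(2,3)
Step 2: p0:(3,1)->(3,2) | p1:escaped | p2:(3,2)->(3,3) | p3:(2,3)->(3,3)
Step 3: p0:(3,2)->(3,3) | p1:escaped | p2:(3,3)->(3,4) | p3:(3,3)->(3,4)
Step 4: p0:(3,3)->(3,4) | p1:escaped | p2:(3,4)->(3,5)->EXIT | p3:(3,4)->(3,5)->EXIT
Step 5: p0:(3,4)->(3,5)->EXIT | p1:escaped | p2:escaped | p3:escaped
Exit steps: [5, 1, 4, 4]
First to escape: p1 at step 1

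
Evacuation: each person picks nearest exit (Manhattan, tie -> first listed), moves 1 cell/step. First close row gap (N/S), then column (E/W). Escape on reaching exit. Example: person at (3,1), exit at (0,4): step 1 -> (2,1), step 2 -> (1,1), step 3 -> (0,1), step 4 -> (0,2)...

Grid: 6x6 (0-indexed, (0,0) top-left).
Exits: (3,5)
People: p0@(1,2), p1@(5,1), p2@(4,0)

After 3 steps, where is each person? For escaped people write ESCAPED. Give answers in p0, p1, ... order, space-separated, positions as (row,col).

Step 1: p0:(1,2)->(2,2) | p1:(5,1)->(4,1) | p2:(4,0)->(3,0)
Step 2: p0:(2,2)->(3,2) | p1:(4,1)->(3,1) | p2:(3,0)->(3,1)
Step 3: p0:(3,2)->(3,3) | p1:(3,1)->(3,2) | p2:(3,1)->(3,2)

(3,3) (3,2) (3,2)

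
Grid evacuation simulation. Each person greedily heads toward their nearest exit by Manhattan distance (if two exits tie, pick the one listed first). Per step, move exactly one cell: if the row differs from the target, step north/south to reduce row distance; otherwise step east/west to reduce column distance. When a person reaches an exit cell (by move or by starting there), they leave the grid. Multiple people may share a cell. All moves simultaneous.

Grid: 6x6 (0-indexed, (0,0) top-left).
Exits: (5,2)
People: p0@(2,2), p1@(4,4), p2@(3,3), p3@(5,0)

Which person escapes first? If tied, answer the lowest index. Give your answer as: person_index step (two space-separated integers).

Answer: 3 2

Derivation:
Step 1: p0:(2,2)->(3,2) | p1:(4,4)->(5,4) | p2:(3,3)->(4,3) | p3:(5,0)->(5,1)
Step 2: p0:(3,2)->(4,2) | p1:(5,4)->(5,3) | p2:(4,3)->(5,3) | p3:(5,1)->(5,2)->EXIT
Step 3: p0:(4,2)->(5,2)->EXIT | p1:(5,3)->(5,2)->EXIT | p2:(5,3)->(5,2)->EXIT | p3:escaped
Exit steps: [3, 3, 3, 2]
First to escape: p3 at step 2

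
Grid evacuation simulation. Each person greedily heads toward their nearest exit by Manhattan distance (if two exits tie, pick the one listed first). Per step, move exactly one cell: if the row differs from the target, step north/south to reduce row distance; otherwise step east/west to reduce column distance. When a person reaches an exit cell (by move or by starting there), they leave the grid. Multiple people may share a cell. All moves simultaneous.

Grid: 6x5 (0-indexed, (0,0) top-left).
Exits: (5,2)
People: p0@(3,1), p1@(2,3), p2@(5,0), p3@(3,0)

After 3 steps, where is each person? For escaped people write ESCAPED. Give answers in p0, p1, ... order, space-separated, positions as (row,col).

Step 1: p0:(3,1)->(4,1) | p1:(2,3)->(3,3) | p2:(5,0)->(5,1) | p3:(3,0)->(4,0)
Step 2: p0:(4,1)->(5,1) | p1:(3,3)->(4,3) | p2:(5,1)->(5,2)->EXIT | p3:(4,0)->(5,0)
Step 3: p0:(5,1)->(5,2)->EXIT | p1:(4,3)->(5,3) | p2:escaped | p3:(5,0)->(5,1)

ESCAPED (5,3) ESCAPED (5,1)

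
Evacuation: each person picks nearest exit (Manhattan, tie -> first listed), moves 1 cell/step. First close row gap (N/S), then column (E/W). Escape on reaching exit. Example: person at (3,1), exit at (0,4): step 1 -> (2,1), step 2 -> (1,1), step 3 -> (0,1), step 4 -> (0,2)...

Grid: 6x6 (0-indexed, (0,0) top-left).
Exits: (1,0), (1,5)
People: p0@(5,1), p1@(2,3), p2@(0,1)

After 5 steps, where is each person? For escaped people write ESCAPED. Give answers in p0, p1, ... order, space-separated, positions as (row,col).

Step 1: p0:(5,1)->(4,1) | p1:(2,3)->(1,3) | p2:(0,1)->(1,1)
Step 2: p0:(4,1)->(3,1) | p1:(1,3)->(1,4) | p2:(1,1)->(1,0)->EXIT
Step 3: p0:(3,1)->(2,1) | p1:(1,4)->(1,5)->EXIT | p2:escaped
Step 4: p0:(2,1)->(1,1) | p1:escaped | p2:escaped
Step 5: p0:(1,1)->(1,0)->EXIT | p1:escaped | p2:escaped

ESCAPED ESCAPED ESCAPED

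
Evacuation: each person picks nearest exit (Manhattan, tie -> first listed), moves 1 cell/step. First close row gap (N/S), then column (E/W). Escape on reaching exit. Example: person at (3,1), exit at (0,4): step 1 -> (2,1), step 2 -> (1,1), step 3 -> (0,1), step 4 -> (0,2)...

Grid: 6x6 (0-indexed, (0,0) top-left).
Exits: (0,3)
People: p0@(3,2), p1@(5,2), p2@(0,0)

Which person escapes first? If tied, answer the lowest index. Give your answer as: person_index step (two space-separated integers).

Step 1: p0:(3,2)->(2,2) | p1:(5,2)->(4,2) | p2:(0,0)->(0,1)
Step 2: p0:(2,2)->(1,2) | p1:(4,2)->(3,2) | p2:(0,1)->(0,2)
Step 3: p0:(1,2)->(0,2) | p1:(3,2)->(2,2) | p2:(0,2)->(0,3)->EXIT
Step 4: p0:(0,2)->(0,3)->EXIT | p1:(2,2)->(1,2) | p2:escaped
Step 5: p0:escaped | p1:(1,2)->(0,2) | p2:escaped
Step 6: p0:escaped | p1:(0,2)->(0,3)->EXIT | p2:escaped
Exit steps: [4, 6, 3]
First to escape: p2 at step 3

Answer: 2 3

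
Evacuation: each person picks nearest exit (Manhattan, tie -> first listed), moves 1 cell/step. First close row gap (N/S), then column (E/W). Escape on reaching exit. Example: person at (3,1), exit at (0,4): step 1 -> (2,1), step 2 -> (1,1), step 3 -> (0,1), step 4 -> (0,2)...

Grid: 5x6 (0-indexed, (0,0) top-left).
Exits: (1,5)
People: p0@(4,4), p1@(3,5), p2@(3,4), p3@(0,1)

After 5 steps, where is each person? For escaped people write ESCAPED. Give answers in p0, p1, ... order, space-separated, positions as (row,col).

Step 1: p0:(4,4)->(3,4) | p1:(3,5)->(2,5) | p2:(3,4)->(2,4) | p3:(0,1)->(1,1)
Step 2: p0:(3,4)->(2,4) | p1:(2,5)->(1,5)->EXIT | p2:(2,4)->(1,4) | p3:(1,1)->(1,2)
Step 3: p0:(2,4)->(1,4) | p1:escaped | p2:(1,4)->(1,5)->EXIT | p3:(1,2)->(1,3)
Step 4: p0:(1,4)->(1,5)->EXIT | p1:escaped | p2:escaped | p3:(1,3)->(1,4)
Step 5: p0:escaped | p1:escaped | p2:escaped | p3:(1,4)->(1,5)->EXIT

ESCAPED ESCAPED ESCAPED ESCAPED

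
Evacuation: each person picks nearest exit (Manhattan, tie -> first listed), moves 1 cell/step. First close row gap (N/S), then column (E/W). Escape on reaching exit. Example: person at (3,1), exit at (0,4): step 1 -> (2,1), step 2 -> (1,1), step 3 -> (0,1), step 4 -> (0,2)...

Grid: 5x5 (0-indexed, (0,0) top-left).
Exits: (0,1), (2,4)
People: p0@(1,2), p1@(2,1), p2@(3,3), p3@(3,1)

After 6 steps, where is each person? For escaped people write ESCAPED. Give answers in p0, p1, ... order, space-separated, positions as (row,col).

Step 1: p0:(1,2)->(0,2) | p1:(2,1)->(1,1) | p2:(3,3)->(2,3) | p3:(3,1)->(2,1)
Step 2: p0:(0,2)->(0,1)->EXIT | p1:(1,1)->(0,1)->EXIT | p2:(2,3)->(2,4)->EXIT | p3:(2,1)->(1,1)
Step 3: p0:escaped | p1:escaped | p2:escaped | p3:(1,1)->(0,1)->EXIT

ESCAPED ESCAPED ESCAPED ESCAPED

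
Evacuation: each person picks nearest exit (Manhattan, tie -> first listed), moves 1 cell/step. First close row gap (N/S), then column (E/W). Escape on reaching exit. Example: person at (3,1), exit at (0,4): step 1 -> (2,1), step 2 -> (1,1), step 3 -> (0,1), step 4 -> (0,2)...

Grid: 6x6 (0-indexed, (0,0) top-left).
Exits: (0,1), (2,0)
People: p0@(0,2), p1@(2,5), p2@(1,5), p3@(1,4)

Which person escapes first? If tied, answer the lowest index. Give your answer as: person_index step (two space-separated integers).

Step 1: p0:(0,2)->(0,1)->EXIT | p1:(2,5)->(2,4) | p2:(1,5)->(0,5) | p3:(1,4)->(0,4)
Step 2: p0:escaped | p1:(2,4)->(2,3) | p2:(0,5)->(0,4) | p3:(0,4)->(0,3)
Step 3: p0:escaped | p1:(2,3)->(2,2) | p2:(0,4)->(0,3) | p3:(0,3)->(0,2)
Step 4: p0:escaped | p1:(2,2)->(2,1) | p2:(0,3)->(0,2) | p3:(0,2)->(0,1)->EXIT
Step 5: p0:escaped | p1:(2,1)->(2,0)->EXIT | p2:(0,2)->(0,1)->EXIT | p3:escaped
Exit steps: [1, 5, 5, 4]
First to escape: p0 at step 1

Answer: 0 1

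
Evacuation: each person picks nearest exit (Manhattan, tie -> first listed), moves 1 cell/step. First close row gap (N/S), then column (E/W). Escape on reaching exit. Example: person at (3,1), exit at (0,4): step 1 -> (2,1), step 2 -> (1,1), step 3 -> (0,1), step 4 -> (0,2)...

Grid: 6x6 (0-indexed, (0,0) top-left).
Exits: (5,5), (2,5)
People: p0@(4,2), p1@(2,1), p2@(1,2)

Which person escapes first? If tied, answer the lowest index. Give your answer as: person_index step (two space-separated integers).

Step 1: p0:(4,2)->(5,2) | p1:(2,1)->(2,2) | p2:(1,2)->(2,2)
Step 2: p0:(5,2)->(5,3) | p1:(2,2)->(2,3) | p2:(2,2)->(2,3)
Step 3: p0:(5,3)->(5,4) | p1:(2,3)->(2,4) | p2:(2,3)->(2,4)
Step 4: p0:(5,4)->(5,5)->EXIT | p1:(2,4)->(2,5)->EXIT | p2:(2,4)->(2,5)->EXIT
Exit steps: [4, 4, 4]
First to escape: p0 at step 4

Answer: 0 4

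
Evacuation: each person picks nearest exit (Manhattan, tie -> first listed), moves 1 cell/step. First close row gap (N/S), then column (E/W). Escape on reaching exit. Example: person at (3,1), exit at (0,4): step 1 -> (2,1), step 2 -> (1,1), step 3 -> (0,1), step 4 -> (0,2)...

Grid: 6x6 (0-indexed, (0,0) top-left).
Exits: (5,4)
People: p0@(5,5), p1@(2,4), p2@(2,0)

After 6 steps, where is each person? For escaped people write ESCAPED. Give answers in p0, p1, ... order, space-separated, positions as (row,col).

Step 1: p0:(5,5)->(5,4)->EXIT | p1:(2,4)->(3,4) | p2:(2,0)->(3,0)
Step 2: p0:escaped | p1:(3,4)->(4,4) | p2:(3,0)->(4,0)
Step 3: p0:escaped | p1:(4,4)->(5,4)->EXIT | p2:(4,0)->(5,0)
Step 4: p0:escaped | p1:escaped | p2:(5,0)->(5,1)
Step 5: p0:escaped | p1:escaped | p2:(5,1)->(5,2)
Step 6: p0:escaped | p1:escaped | p2:(5,2)->(5,3)

ESCAPED ESCAPED (5,3)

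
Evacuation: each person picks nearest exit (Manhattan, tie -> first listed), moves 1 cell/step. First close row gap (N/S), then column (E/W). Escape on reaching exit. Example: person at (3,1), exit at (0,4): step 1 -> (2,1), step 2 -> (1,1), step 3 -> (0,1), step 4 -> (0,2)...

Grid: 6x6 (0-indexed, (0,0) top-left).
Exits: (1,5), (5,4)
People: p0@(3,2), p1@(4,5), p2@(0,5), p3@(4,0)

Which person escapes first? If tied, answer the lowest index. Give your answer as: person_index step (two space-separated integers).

Step 1: p0:(3,2)->(4,2) | p1:(4,5)->(5,5) | p2:(0,5)->(1,5)->EXIT | p3:(4,0)->(5,0)
Step 2: p0:(4,2)->(5,2) | p1:(5,5)->(5,4)->EXIT | p2:escaped | p3:(5,0)->(5,1)
Step 3: p0:(5,2)->(5,3) | p1:escaped | p2:escaped | p3:(5,1)->(5,2)
Step 4: p0:(5,3)->(5,4)->EXIT | p1:escaped | p2:escaped | p3:(5,2)->(5,3)
Step 5: p0:escaped | p1:escaped | p2:escaped | p3:(5,3)->(5,4)->EXIT
Exit steps: [4, 2, 1, 5]
First to escape: p2 at step 1

Answer: 2 1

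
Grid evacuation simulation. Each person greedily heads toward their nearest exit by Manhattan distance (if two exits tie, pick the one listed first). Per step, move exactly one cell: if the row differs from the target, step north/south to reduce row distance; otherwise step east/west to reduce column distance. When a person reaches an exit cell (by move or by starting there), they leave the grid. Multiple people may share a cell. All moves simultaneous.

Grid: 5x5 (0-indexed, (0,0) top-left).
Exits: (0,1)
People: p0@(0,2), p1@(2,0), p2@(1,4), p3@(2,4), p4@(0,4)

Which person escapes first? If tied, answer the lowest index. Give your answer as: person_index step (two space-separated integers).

Step 1: p0:(0,2)->(0,1)->EXIT | p1:(2,0)->(1,0) | p2:(1,4)->(0,4) | p3:(2,4)->(1,4) | p4:(0,4)->(0,3)
Step 2: p0:escaped | p1:(1,0)->(0,0) | p2:(0,4)->(0,3) | p3:(1,4)->(0,4) | p4:(0,3)->(0,2)
Step 3: p0:escaped | p1:(0,0)->(0,1)->EXIT | p2:(0,3)->(0,2) | p3:(0,4)->(0,3) | p4:(0,2)->(0,1)->EXIT
Step 4: p0:escaped | p1:escaped | p2:(0,2)->(0,1)->EXIT | p3:(0,3)->(0,2) | p4:escaped
Step 5: p0:escaped | p1:escaped | p2:escaped | p3:(0,2)->(0,1)->EXIT | p4:escaped
Exit steps: [1, 3, 4, 5, 3]
First to escape: p0 at step 1

Answer: 0 1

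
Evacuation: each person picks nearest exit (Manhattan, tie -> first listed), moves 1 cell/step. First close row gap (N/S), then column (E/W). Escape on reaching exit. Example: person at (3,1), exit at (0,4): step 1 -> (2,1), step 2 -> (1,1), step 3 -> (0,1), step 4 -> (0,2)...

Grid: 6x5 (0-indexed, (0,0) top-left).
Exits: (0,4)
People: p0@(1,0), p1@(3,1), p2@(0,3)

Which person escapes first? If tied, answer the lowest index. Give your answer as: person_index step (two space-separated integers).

Answer: 2 1

Derivation:
Step 1: p0:(1,0)->(0,0) | p1:(3,1)->(2,1) | p2:(0,3)->(0,4)->EXIT
Step 2: p0:(0,0)->(0,1) | p1:(2,1)->(1,1) | p2:escaped
Step 3: p0:(0,1)->(0,2) | p1:(1,1)->(0,1) | p2:escaped
Step 4: p0:(0,2)->(0,3) | p1:(0,1)->(0,2) | p2:escaped
Step 5: p0:(0,3)->(0,4)->EXIT | p1:(0,2)->(0,3) | p2:escaped
Step 6: p0:escaped | p1:(0,3)->(0,4)->EXIT | p2:escaped
Exit steps: [5, 6, 1]
First to escape: p2 at step 1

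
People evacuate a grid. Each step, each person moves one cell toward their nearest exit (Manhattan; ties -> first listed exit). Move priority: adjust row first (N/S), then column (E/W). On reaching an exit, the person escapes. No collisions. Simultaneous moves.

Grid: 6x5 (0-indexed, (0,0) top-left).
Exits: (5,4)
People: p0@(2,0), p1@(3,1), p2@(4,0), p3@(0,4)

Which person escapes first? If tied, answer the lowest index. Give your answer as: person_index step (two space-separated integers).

Answer: 1 5

Derivation:
Step 1: p0:(2,0)->(3,0) | p1:(3,1)->(4,1) | p2:(4,0)->(5,0) | p3:(0,4)->(1,4)
Step 2: p0:(3,0)->(4,0) | p1:(4,1)->(5,1) | p2:(5,0)->(5,1) | p3:(1,4)->(2,4)
Step 3: p0:(4,0)->(5,0) | p1:(5,1)->(5,2) | p2:(5,1)->(5,2) | p3:(2,4)->(3,4)
Step 4: p0:(5,0)->(5,1) | p1:(5,2)->(5,3) | p2:(5,2)->(5,3) | p3:(3,4)->(4,4)
Step 5: p0:(5,1)->(5,2) | p1:(5,3)->(5,4)->EXIT | p2:(5,3)->(5,4)->EXIT | p3:(4,4)->(5,4)->EXIT
Step 6: p0:(5,2)->(5,3) | p1:escaped | p2:escaped | p3:escaped
Step 7: p0:(5,3)->(5,4)->EXIT | p1:escaped | p2:escaped | p3:escaped
Exit steps: [7, 5, 5, 5]
First to escape: p1 at step 5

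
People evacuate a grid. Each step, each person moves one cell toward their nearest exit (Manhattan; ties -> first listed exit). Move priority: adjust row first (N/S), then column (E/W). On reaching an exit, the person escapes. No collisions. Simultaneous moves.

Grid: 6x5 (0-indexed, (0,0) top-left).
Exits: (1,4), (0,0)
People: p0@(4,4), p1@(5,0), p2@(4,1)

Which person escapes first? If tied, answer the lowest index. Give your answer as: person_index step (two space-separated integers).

Step 1: p0:(4,4)->(3,4) | p1:(5,0)->(4,0) | p2:(4,1)->(3,1)
Step 2: p0:(3,4)->(2,4) | p1:(4,0)->(3,0) | p2:(3,1)->(2,1)
Step 3: p0:(2,4)->(1,4)->EXIT | p1:(3,0)->(2,0) | p2:(2,1)->(1,1)
Step 4: p0:escaped | p1:(2,0)->(1,0) | p2:(1,1)->(0,1)
Step 5: p0:escaped | p1:(1,0)->(0,0)->EXIT | p2:(0,1)->(0,0)->EXIT
Exit steps: [3, 5, 5]
First to escape: p0 at step 3

Answer: 0 3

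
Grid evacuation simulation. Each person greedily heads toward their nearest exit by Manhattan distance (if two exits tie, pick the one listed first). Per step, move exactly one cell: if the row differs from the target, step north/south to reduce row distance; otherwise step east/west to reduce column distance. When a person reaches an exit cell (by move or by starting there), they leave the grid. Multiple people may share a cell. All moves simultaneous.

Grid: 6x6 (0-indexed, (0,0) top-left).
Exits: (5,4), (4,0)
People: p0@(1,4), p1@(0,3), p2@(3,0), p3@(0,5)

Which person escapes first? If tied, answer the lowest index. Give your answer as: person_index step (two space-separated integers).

Step 1: p0:(1,4)->(2,4) | p1:(0,3)->(1,3) | p2:(3,0)->(4,0)->EXIT | p3:(0,5)->(1,5)
Step 2: p0:(2,4)->(3,4) | p1:(1,3)->(2,3) | p2:escaped | p3:(1,5)->(2,5)
Step 3: p0:(3,4)->(4,4) | p1:(2,3)->(3,3) | p2:escaped | p3:(2,5)->(3,5)
Step 4: p0:(4,4)->(5,4)->EXIT | p1:(3,3)->(4,3) | p2:escaped | p3:(3,5)->(4,5)
Step 5: p0:escaped | p1:(4,3)->(5,3) | p2:escaped | p3:(4,5)->(5,5)
Step 6: p0:escaped | p1:(5,3)->(5,4)->EXIT | p2:escaped | p3:(5,5)->(5,4)->EXIT
Exit steps: [4, 6, 1, 6]
First to escape: p2 at step 1

Answer: 2 1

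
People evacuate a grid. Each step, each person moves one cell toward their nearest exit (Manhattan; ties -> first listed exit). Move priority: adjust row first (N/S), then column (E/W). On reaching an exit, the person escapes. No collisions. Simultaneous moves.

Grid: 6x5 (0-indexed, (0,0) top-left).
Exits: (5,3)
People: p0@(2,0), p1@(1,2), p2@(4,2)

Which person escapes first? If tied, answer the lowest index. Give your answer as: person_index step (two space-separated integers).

Step 1: p0:(2,0)->(3,0) | p1:(1,2)->(2,2) | p2:(4,2)->(5,2)
Step 2: p0:(3,0)->(4,0) | p1:(2,2)->(3,2) | p2:(5,2)->(5,3)->EXIT
Step 3: p0:(4,0)->(5,0) | p1:(3,2)->(4,2) | p2:escaped
Step 4: p0:(5,0)->(5,1) | p1:(4,2)->(5,2) | p2:escaped
Step 5: p0:(5,1)->(5,2) | p1:(5,2)->(5,3)->EXIT | p2:escaped
Step 6: p0:(5,2)->(5,3)->EXIT | p1:escaped | p2:escaped
Exit steps: [6, 5, 2]
First to escape: p2 at step 2

Answer: 2 2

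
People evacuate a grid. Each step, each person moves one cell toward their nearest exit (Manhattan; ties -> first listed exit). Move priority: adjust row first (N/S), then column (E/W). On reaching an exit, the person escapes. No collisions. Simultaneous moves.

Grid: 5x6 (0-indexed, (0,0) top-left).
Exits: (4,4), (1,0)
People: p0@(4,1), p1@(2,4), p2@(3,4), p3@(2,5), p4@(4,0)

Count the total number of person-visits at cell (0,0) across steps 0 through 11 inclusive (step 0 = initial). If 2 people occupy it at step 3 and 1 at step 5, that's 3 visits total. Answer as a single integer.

Step 0: p0@(4,1) p1@(2,4) p2@(3,4) p3@(2,5) p4@(4,0) -> at (0,0): 0 [-], cum=0
Step 1: p0@(4,2) p1@(3,4) p2@ESC p3@(3,5) p4@(3,0) -> at (0,0): 0 [-], cum=0
Step 2: p0@(4,3) p1@ESC p2@ESC p3@(4,5) p4@(2,0) -> at (0,0): 0 [-], cum=0
Step 3: p0@ESC p1@ESC p2@ESC p3@ESC p4@ESC -> at (0,0): 0 [-], cum=0
Total visits = 0

Answer: 0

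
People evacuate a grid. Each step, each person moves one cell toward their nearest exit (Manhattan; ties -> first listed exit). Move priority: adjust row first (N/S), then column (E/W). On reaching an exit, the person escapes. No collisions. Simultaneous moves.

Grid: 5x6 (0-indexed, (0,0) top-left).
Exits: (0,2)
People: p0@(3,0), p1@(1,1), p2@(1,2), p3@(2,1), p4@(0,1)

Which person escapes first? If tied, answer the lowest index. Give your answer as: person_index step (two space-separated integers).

Answer: 2 1

Derivation:
Step 1: p0:(3,0)->(2,0) | p1:(1,1)->(0,1) | p2:(1,2)->(0,2)->EXIT | p3:(2,1)->(1,1) | p4:(0,1)->(0,2)->EXIT
Step 2: p0:(2,0)->(1,0) | p1:(0,1)->(0,2)->EXIT | p2:escaped | p3:(1,1)->(0,1) | p4:escaped
Step 3: p0:(1,0)->(0,0) | p1:escaped | p2:escaped | p3:(0,1)->(0,2)->EXIT | p4:escaped
Step 4: p0:(0,0)->(0,1) | p1:escaped | p2:escaped | p3:escaped | p4:escaped
Step 5: p0:(0,1)->(0,2)->EXIT | p1:escaped | p2:escaped | p3:escaped | p4:escaped
Exit steps: [5, 2, 1, 3, 1]
First to escape: p2 at step 1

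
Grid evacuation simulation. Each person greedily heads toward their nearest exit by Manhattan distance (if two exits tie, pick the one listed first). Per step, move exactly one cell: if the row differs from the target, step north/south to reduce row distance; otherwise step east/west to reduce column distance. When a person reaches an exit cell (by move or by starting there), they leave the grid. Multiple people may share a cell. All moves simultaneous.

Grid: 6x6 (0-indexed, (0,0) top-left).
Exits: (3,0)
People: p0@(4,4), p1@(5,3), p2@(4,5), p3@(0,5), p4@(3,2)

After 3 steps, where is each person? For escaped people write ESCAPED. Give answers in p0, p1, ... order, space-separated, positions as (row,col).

Step 1: p0:(4,4)->(3,4) | p1:(5,3)->(4,3) | p2:(4,5)->(3,5) | p3:(0,5)->(1,5) | p4:(3,2)->(3,1)
Step 2: p0:(3,4)->(3,3) | p1:(4,3)->(3,3) | p2:(3,5)->(3,4) | p3:(1,5)->(2,5) | p4:(3,1)->(3,0)->EXIT
Step 3: p0:(3,3)->(3,2) | p1:(3,3)->(3,2) | p2:(3,4)->(3,3) | p3:(2,5)->(3,5) | p4:escaped

(3,2) (3,2) (3,3) (3,5) ESCAPED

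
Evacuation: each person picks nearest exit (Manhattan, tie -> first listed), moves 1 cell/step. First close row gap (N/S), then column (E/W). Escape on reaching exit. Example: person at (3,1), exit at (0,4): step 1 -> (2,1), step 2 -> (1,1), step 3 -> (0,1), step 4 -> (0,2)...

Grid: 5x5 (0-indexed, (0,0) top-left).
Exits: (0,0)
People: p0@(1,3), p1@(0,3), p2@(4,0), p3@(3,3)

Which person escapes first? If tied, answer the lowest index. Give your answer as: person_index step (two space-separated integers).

Answer: 1 3

Derivation:
Step 1: p0:(1,3)->(0,3) | p1:(0,3)->(0,2) | p2:(4,0)->(3,0) | p3:(3,3)->(2,3)
Step 2: p0:(0,3)->(0,2) | p1:(0,2)->(0,1) | p2:(3,0)->(2,0) | p3:(2,3)->(1,3)
Step 3: p0:(0,2)->(0,1) | p1:(0,1)->(0,0)->EXIT | p2:(2,0)->(1,0) | p3:(1,3)->(0,3)
Step 4: p0:(0,1)->(0,0)->EXIT | p1:escaped | p2:(1,0)->(0,0)->EXIT | p3:(0,3)->(0,2)
Step 5: p0:escaped | p1:escaped | p2:escaped | p3:(0,2)->(0,1)
Step 6: p0:escaped | p1:escaped | p2:escaped | p3:(0,1)->(0,0)->EXIT
Exit steps: [4, 3, 4, 6]
First to escape: p1 at step 3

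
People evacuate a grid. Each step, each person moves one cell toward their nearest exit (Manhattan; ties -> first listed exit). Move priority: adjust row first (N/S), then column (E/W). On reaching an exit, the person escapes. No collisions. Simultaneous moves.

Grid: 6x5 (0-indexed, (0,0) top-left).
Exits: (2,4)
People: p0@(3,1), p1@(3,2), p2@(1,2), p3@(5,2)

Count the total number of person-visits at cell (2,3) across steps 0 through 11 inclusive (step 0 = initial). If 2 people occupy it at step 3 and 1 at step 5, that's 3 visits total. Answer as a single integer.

Answer: 4

Derivation:
Step 0: p0@(3,1) p1@(3,2) p2@(1,2) p3@(5,2) -> at (2,3): 0 [-], cum=0
Step 1: p0@(2,1) p1@(2,2) p2@(2,2) p3@(4,2) -> at (2,3): 0 [-], cum=0
Step 2: p0@(2,2) p1@(2,3) p2@(2,3) p3@(3,2) -> at (2,3): 2 [p1,p2], cum=2
Step 3: p0@(2,3) p1@ESC p2@ESC p3@(2,2) -> at (2,3): 1 [p0], cum=3
Step 4: p0@ESC p1@ESC p2@ESC p3@(2,3) -> at (2,3): 1 [p3], cum=4
Step 5: p0@ESC p1@ESC p2@ESC p3@ESC -> at (2,3): 0 [-], cum=4
Total visits = 4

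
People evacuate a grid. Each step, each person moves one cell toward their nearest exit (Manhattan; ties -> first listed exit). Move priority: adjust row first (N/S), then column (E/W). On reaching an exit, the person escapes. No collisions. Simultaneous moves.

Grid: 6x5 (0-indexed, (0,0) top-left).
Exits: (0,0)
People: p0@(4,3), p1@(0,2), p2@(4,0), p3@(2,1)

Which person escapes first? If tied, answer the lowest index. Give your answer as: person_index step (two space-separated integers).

Answer: 1 2

Derivation:
Step 1: p0:(4,3)->(3,3) | p1:(0,2)->(0,1) | p2:(4,0)->(3,0) | p3:(2,1)->(1,1)
Step 2: p0:(3,3)->(2,3) | p1:(0,1)->(0,0)->EXIT | p2:(3,0)->(2,0) | p3:(1,1)->(0,1)
Step 3: p0:(2,3)->(1,3) | p1:escaped | p2:(2,0)->(1,0) | p3:(0,1)->(0,0)->EXIT
Step 4: p0:(1,3)->(0,3) | p1:escaped | p2:(1,0)->(0,0)->EXIT | p3:escaped
Step 5: p0:(0,3)->(0,2) | p1:escaped | p2:escaped | p3:escaped
Step 6: p0:(0,2)->(0,1) | p1:escaped | p2:escaped | p3:escaped
Step 7: p0:(0,1)->(0,0)->EXIT | p1:escaped | p2:escaped | p3:escaped
Exit steps: [7, 2, 4, 3]
First to escape: p1 at step 2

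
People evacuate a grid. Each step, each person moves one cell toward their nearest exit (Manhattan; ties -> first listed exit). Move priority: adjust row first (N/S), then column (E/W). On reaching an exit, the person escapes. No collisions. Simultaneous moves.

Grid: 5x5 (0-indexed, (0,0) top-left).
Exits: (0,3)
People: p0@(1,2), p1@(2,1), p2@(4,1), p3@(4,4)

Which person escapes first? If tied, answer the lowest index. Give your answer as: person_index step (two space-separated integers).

Answer: 0 2

Derivation:
Step 1: p0:(1,2)->(0,2) | p1:(2,1)->(1,1) | p2:(4,1)->(3,1) | p3:(4,4)->(3,4)
Step 2: p0:(0,2)->(0,3)->EXIT | p1:(1,1)->(0,1) | p2:(3,1)->(2,1) | p3:(3,4)->(2,4)
Step 3: p0:escaped | p1:(0,1)->(0,2) | p2:(2,1)->(1,1) | p3:(2,4)->(1,4)
Step 4: p0:escaped | p1:(0,2)->(0,3)->EXIT | p2:(1,1)->(0,1) | p3:(1,4)->(0,4)
Step 5: p0:escaped | p1:escaped | p2:(0,1)->(0,2) | p3:(0,4)->(0,3)->EXIT
Step 6: p0:escaped | p1:escaped | p2:(0,2)->(0,3)->EXIT | p3:escaped
Exit steps: [2, 4, 6, 5]
First to escape: p0 at step 2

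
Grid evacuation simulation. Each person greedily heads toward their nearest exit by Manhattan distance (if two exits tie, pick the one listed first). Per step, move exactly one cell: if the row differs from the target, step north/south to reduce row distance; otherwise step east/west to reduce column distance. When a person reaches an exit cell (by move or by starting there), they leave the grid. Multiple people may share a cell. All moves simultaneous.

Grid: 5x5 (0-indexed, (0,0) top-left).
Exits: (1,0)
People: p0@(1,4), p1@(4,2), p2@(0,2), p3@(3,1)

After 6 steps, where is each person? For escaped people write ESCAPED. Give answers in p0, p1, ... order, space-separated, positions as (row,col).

Step 1: p0:(1,4)->(1,3) | p1:(4,2)->(3,2) | p2:(0,2)->(1,2) | p3:(3,1)->(2,1)
Step 2: p0:(1,3)->(1,2) | p1:(3,2)->(2,2) | p2:(1,2)->(1,1) | p3:(2,1)->(1,1)
Step 3: p0:(1,2)->(1,1) | p1:(2,2)->(1,2) | p2:(1,1)->(1,0)->EXIT | p3:(1,1)->(1,0)->EXIT
Step 4: p0:(1,1)->(1,0)->EXIT | p1:(1,2)->(1,1) | p2:escaped | p3:escaped
Step 5: p0:escaped | p1:(1,1)->(1,0)->EXIT | p2:escaped | p3:escaped

ESCAPED ESCAPED ESCAPED ESCAPED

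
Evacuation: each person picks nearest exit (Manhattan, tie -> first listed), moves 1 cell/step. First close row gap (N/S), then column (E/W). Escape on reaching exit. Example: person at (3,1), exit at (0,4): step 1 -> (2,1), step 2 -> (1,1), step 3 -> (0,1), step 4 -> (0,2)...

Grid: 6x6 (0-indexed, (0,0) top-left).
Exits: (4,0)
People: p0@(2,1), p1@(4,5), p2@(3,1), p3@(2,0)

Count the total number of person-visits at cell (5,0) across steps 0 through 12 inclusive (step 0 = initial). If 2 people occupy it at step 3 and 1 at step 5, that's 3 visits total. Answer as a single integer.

Answer: 0

Derivation:
Step 0: p0@(2,1) p1@(4,5) p2@(3,1) p3@(2,0) -> at (5,0): 0 [-], cum=0
Step 1: p0@(3,1) p1@(4,4) p2@(4,1) p3@(3,0) -> at (5,0): 0 [-], cum=0
Step 2: p0@(4,1) p1@(4,3) p2@ESC p3@ESC -> at (5,0): 0 [-], cum=0
Step 3: p0@ESC p1@(4,2) p2@ESC p3@ESC -> at (5,0): 0 [-], cum=0
Step 4: p0@ESC p1@(4,1) p2@ESC p3@ESC -> at (5,0): 0 [-], cum=0
Step 5: p0@ESC p1@ESC p2@ESC p3@ESC -> at (5,0): 0 [-], cum=0
Total visits = 0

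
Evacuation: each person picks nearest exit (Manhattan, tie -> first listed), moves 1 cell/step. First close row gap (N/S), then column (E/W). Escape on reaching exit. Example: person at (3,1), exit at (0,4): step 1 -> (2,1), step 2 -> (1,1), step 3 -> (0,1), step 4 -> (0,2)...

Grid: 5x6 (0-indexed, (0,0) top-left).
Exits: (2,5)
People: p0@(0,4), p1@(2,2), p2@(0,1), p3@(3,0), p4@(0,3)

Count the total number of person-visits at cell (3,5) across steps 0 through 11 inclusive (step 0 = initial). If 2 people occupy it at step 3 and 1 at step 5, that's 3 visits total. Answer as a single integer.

Step 0: p0@(0,4) p1@(2,2) p2@(0,1) p3@(3,0) p4@(0,3) -> at (3,5): 0 [-], cum=0
Step 1: p0@(1,4) p1@(2,3) p2@(1,1) p3@(2,0) p4@(1,3) -> at (3,5): 0 [-], cum=0
Step 2: p0@(2,4) p1@(2,4) p2@(2,1) p3@(2,1) p4@(2,3) -> at (3,5): 0 [-], cum=0
Step 3: p0@ESC p1@ESC p2@(2,2) p3@(2,2) p4@(2,4) -> at (3,5): 0 [-], cum=0
Step 4: p0@ESC p1@ESC p2@(2,3) p3@(2,3) p4@ESC -> at (3,5): 0 [-], cum=0
Step 5: p0@ESC p1@ESC p2@(2,4) p3@(2,4) p4@ESC -> at (3,5): 0 [-], cum=0
Step 6: p0@ESC p1@ESC p2@ESC p3@ESC p4@ESC -> at (3,5): 0 [-], cum=0
Total visits = 0

Answer: 0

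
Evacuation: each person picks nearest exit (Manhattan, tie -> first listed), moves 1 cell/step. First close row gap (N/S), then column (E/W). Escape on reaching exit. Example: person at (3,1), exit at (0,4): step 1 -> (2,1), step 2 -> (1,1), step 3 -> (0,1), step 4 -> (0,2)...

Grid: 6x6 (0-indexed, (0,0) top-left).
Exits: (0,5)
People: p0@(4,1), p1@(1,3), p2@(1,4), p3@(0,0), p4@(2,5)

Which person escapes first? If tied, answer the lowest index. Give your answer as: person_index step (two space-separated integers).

Step 1: p0:(4,1)->(3,1) | p1:(1,3)->(0,3) | p2:(1,4)->(0,4) | p3:(0,0)->(0,1) | p4:(2,5)->(1,5)
Step 2: p0:(3,1)->(2,1) | p1:(0,3)->(0,4) | p2:(0,4)->(0,5)->EXIT | p3:(0,1)->(0,2) | p4:(1,5)->(0,5)->EXIT
Step 3: p0:(2,1)->(1,1) | p1:(0,4)->(0,5)->EXIT | p2:escaped | p3:(0,2)->(0,3) | p4:escaped
Step 4: p0:(1,1)->(0,1) | p1:escaped | p2:escaped | p3:(0,3)->(0,4) | p4:escaped
Step 5: p0:(0,1)->(0,2) | p1:escaped | p2:escaped | p3:(0,4)->(0,5)->EXIT | p4:escaped
Step 6: p0:(0,2)->(0,3) | p1:escaped | p2:escaped | p3:escaped | p4:escaped
Step 7: p0:(0,3)->(0,4) | p1:escaped | p2:escaped | p3:escaped | p4:escaped
Step 8: p0:(0,4)->(0,5)->EXIT | p1:escaped | p2:escaped | p3:escaped | p4:escaped
Exit steps: [8, 3, 2, 5, 2]
First to escape: p2 at step 2

Answer: 2 2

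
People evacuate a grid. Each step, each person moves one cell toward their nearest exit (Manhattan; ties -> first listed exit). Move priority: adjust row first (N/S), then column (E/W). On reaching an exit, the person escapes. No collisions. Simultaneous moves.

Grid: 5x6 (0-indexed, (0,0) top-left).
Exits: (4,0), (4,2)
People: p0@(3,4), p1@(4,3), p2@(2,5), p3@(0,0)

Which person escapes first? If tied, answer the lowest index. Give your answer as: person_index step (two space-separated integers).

Step 1: p0:(3,4)->(4,4) | p1:(4,3)->(4,2)->EXIT | p2:(2,5)->(3,5) | p3:(0,0)->(1,0)
Step 2: p0:(4,4)->(4,3) | p1:escaped | p2:(3,5)->(4,5) | p3:(1,0)->(2,0)
Step 3: p0:(4,3)->(4,2)->EXIT | p1:escaped | p2:(4,5)->(4,4) | p3:(2,0)->(3,0)
Step 4: p0:escaped | p1:escaped | p2:(4,4)->(4,3) | p3:(3,0)->(4,0)->EXIT
Step 5: p0:escaped | p1:escaped | p2:(4,3)->(4,2)->EXIT | p3:escaped
Exit steps: [3, 1, 5, 4]
First to escape: p1 at step 1

Answer: 1 1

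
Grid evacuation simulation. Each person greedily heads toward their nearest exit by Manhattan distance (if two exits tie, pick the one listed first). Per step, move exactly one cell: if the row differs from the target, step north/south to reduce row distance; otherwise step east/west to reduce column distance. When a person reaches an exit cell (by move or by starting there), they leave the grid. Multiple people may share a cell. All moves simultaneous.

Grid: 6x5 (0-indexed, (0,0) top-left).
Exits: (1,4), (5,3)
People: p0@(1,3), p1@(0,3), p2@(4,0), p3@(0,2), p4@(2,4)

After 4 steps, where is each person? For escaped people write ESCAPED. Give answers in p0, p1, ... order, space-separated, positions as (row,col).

Step 1: p0:(1,3)->(1,4)->EXIT | p1:(0,3)->(1,3) | p2:(4,0)->(5,0) | p3:(0,2)->(1,2) | p4:(2,4)->(1,4)->EXIT
Step 2: p0:escaped | p1:(1,3)->(1,4)->EXIT | p2:(5,0)->(5,1) | p3:(1,2)->(1,3) | p4:escaped
Step 3: p0:escaped | p1:escaped | p2:(5,1)->(5,2) | p3:(1,3)->(1,4)->EXIT | p4:escaped
Step 4: p0:escaped | p1:escaped | p2:(5,2)->(5,3)->EXIT | p3:escaped | p4:escaped

ESCAPED ESCAPED ESCAPED ESCAPED ESCAPED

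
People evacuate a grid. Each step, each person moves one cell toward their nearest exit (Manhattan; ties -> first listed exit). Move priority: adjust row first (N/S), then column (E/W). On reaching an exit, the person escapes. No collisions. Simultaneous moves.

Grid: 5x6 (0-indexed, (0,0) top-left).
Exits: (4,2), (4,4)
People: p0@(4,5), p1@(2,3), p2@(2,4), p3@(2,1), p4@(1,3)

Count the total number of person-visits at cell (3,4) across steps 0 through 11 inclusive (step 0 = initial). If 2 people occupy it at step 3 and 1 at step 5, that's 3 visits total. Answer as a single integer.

Step 0: p0@(4,5) p1@(2,3) p2@(2,4) p3@(2,1) p4@(1,3) -> at (3,4): 0 [-], cum=0
Step 1: p0@ESC p1@(3,3) p2@(3,4) p3@(3,1) p4@(2,3) -> at (3,4): 1 [p2], cum=1
Step 2: p0@ESC p1@(4,3) p2@ESC p3@(4,1) p4@(3,3) -> at (3,4): 0 [-], cum=1
Step 3: p0@ESC p1@ESC p2@ESC p3@ESC p4@(4,3) -> at (3,4): 0 [-], cum=1
Step 4: p0@ESC p1@ESC p2@ESC p3@ESC p4@ESC -> at (3,4): 0 [-], cum=1
Total visits = 1

Answer: 1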